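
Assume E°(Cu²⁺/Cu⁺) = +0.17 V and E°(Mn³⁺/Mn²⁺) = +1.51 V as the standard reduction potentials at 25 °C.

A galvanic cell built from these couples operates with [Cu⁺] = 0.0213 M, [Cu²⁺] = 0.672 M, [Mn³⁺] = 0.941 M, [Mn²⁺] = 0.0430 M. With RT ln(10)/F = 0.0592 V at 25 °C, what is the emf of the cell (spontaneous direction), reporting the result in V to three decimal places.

Mn³⁺/Mn²⁺ is the cathode (higher E°), Cu²⁺/Cu⁺ the anode: E°cell = +1.51 − (+0.17) = +1.34 V, n = 1.
Overall: Mn³⁺(aq) + Cu⁺(aq) → Mn²⁺(aq) + Cu²⁺(aq)
Q = [Mn²⁺]·[Cu²⁺] / ([Mn³⁺]·[Cu⁺]); log Q = 0.159.
E = E° − (0.0592/n) log Q = +1.34 − (0.0592/1)(0.159) = +1.331 V.

+1.331 V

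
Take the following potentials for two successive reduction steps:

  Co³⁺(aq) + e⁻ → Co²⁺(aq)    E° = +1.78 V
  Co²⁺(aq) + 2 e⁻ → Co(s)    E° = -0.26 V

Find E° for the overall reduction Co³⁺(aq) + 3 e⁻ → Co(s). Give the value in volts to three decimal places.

Standard free energies of sequential steps add: ΔG°₃ = ΔG°₁ + ΔG°₂, so n₃E°₃ = n₁E°₁ + n₂E°₂.
E°₃ = (1×+1.78 + 2×-0.26) / 3 = (+1.260) / 3 = +0.420 V.

+0.420 V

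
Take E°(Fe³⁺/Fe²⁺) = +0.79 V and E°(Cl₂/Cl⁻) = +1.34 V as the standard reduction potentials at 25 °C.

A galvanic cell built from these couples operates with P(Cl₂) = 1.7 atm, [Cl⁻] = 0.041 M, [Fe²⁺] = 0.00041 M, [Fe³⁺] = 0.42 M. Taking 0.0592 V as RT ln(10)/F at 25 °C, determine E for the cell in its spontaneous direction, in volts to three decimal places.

Cl₂/Cl⁻ is the cathode (higher E°), Fe³⁺/Fe²⁺ the anode: E°cell = +1.34 − (+0.79) = +0.55 V, n = 2.
Overall: Cl₂(g) + 2 Fe²⁺(aq) → 2 Cl⁻(aq) + 2 Fe³⁺(aq)
Q = [Cl⁻]^2·[Fe³⁺]^2 / (P(Cl₂)·[Fe²⁺]^2); log Q = 3.016.
E = E° − (0.0592/n) log Q = +0.55 − (0.0592/2)(3.016) = +0.461 V.

+0.461 V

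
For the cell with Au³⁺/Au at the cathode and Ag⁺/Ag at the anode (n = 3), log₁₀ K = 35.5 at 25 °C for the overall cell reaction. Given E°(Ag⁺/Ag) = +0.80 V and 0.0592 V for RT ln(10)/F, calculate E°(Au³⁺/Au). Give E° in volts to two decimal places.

+1.50 V

E°cell = (0.0592/n)·log K = (0.0592/3)(35.5) = +0.701 V.
Since Au³⁺/Au is the cathode and Ag⁺/Ag the anode, E°cell = E°(Au³⁺/Au) − E°(Ag⁺/Ag).
So E°(Au³⁺/Au) = E°cell + E°(Ag⁺/Ag) = +0.701 + (+0.80) = +1.50 V.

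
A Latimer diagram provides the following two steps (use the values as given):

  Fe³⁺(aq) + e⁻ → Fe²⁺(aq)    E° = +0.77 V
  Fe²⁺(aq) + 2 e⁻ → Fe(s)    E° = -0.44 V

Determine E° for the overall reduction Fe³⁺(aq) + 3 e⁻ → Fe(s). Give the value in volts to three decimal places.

Standard free energies of sequential steps add: ΔG°₃ = ΔG°₁ + ΔG°₂, so n₃E°₃ = n₁E°₁ + n₂E°₂.
E°₃ = (1×+0.77 + 2×-0.44) / 3 = (-0.110) / 3 = -0.037 V.

-0.037 V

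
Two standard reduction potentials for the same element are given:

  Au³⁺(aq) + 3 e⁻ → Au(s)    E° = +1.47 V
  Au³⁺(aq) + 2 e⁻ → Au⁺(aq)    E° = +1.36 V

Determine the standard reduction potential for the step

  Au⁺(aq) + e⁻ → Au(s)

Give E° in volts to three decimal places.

Sequential free energies add, so n₃E°₃ = n₁E°₁ + n₂E°₂.
With n₃ = 3, and the known step contributing 2×(+1.36) V, the unknown satisfies 1·E° = 3×(+1.47) − 2×(+1.36) = +1.690.
E° = +1.690 / 1 = +1.690 V.

+1.690 V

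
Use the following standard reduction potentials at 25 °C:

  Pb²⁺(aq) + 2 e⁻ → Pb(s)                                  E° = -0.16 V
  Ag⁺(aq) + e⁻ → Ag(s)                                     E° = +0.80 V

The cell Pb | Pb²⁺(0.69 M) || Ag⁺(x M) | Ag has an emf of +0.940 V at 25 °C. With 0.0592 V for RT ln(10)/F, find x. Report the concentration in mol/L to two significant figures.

0.38 M

Ag⁺/Ag is the cathode, Pb²⁺/Pb the anode: E°cell = +0.96 V, n = 2.
Overall reaction: 2 Ag⁺(aq) + Pb(s) → 2 Ag(s) + Pb²⁺(aq); Q = [Pb²⁺]^1/[Ag⁺]^2.
From E = E° − (0.0592/n) log Q: log Q = (E° − E)·n/0.0592 = (+0.96 − (+0.940))·2/0.0592 = 0.6757.
So 2·log[Ag⁺] = 1·log(0.69) − log Q = -0.1612 − (0.6757) = -0.8369; log[Ag⁺] = -0.8369 / 2 = -0.4184; [Ag⁺] = 10^(-0.4184) ≈ 0.38 M.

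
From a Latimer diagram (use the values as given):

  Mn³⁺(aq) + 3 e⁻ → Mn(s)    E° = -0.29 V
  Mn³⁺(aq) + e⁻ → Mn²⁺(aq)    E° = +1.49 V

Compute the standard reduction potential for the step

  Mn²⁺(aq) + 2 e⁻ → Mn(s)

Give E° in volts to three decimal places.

Sequential free energies add, so n₃E°₃ = n₁E°₁ + n₂E°₂.
With n₃ = 3, and the known step contributing 1×(+1.49) V, the unknown satisfies 2·E° = 3×(-0.29) − 1×(+1.49) = -2.360.
E° = -2.360 / 2 = -1.180 V.

-1.180 V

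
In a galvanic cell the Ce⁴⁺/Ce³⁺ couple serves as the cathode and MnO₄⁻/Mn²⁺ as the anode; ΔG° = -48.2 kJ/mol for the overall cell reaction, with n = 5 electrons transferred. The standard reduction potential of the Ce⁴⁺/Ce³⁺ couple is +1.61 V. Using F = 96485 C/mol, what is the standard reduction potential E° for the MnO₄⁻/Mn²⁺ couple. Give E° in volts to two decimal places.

E°cell = −ΔG°/(nF) = −(-48.2×10³)/((5)(96485)) = +0.100 V.
Since Ce⁴⁺/Ce³⁺ is the cathode and MnO₄⁻/Mn²⁺ the anode, E°cell = E°(Ce⁴⁺/Ce³⁺) − E°(MnO₄⁻/Mn²⁺).
So E°(MnO₄⁻/Mn²⁺) = E°(Ce⁴⁺/Ce³⁺) − E°cell = (+1.61) − (+0.100) = +1.51 V.

+1.51 V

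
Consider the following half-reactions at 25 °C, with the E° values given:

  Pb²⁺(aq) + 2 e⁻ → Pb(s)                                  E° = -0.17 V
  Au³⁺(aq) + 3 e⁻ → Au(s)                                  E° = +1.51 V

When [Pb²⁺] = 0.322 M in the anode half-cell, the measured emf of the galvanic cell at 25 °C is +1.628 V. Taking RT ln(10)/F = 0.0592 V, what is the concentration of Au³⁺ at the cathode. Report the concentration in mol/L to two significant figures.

0.00042 M

Au³⁺/Au is the cathode, Pb²⁺/Pb the anode: E°cell = +1.68 V, n = 6.
Overall reaction: 2 Au³⁺(aq) + 3 Pb(s) → 2 Au(s) + 3 Pb²⁺(aq); Q = [Pb²⁺]^3/[Au³⁺]^2.
From E = E° − (0.0592/n) log Q: log Q = (E° − E)·n/0.0592 = (+1.68 − (+1.628))·6/0.0592 = 5.2703.
So 2·log[Au³⁺] = 3·log(0.322) − log Q = -1.4764 − (5.2703) = -6.7467; log[Au³⁺] = -6.7467 / 2 = -3.3733; [Au³⁺] = 10^(-3.3733) ≈ 0.00042 M.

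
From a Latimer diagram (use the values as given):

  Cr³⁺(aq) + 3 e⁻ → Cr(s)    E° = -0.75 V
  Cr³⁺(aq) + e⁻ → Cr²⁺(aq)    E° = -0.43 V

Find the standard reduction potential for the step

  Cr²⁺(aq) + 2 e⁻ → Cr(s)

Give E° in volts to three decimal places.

-0.910 V

Sequential free energies add, so n₃E°₃ = n₁E°₁ + n₂E°₂.
With n₃ = 3, and the known step contributing 1×(-0.43) V, the unknown satisfies 2·E° = 3×(-0.75) − 1×(-0.43) = -1.820.
E° = -1.820 / 2 = -0.910 V.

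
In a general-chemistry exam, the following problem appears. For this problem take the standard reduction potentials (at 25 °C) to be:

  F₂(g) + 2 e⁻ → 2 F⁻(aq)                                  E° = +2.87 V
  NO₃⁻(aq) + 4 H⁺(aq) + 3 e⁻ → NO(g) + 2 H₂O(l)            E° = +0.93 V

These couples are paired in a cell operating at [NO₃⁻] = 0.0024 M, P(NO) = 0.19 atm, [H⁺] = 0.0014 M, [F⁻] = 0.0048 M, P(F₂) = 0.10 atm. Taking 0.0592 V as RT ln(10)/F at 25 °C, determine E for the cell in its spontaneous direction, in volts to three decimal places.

F₂/F⁻ is the cathode (higher E°), NO₃⁻/NO the anode: E°cell = +2.87 − (+0.93) = +1.94 V, n = 6.
Overall: 3 F₂(g) + 2 NO(g) + 4 H₂O(l) → 6 F⁻(aq) + 2 NO₃⁻(aq) + 8 H⁺(aq)
Q = [F⁻]^6·[NO₃⁻]^2·[H⁺]^8 / (P(F₂)^3·P(NO)^2); log Q = -37.541.
E = E° − (0.0592/n) log Q = +1.94 − (0.0592/6)(-37.541) = +2.310 V.

+2.310 V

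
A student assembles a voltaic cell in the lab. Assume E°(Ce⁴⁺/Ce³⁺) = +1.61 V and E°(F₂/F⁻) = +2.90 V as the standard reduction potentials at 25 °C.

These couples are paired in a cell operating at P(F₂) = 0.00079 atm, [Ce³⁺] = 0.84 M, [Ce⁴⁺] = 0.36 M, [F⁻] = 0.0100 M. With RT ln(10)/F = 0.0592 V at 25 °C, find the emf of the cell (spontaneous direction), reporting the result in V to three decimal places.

F₂/F⁻ is the cathode (higher E°), Ce⁴⁺/Ce³⁺ the anode: E°cell = +2.90 − (+1.61) = +1.29 V, n = 2.
Overall: F₂(g) + 2 Ce³⁺(aq) → 2 F⁻(aq) + 2 Ce⁴⁺(aq)
Q = [F⁻]^2·[Ce⁴⁺]^2 / (P(F₂)·[Ce³⁺]^2); log Q = -1.634.
E = E° − (0.0592/n) log Q = +1.29 − (0.0592/2)(-1.634) = +1.338 V.

+1.338 V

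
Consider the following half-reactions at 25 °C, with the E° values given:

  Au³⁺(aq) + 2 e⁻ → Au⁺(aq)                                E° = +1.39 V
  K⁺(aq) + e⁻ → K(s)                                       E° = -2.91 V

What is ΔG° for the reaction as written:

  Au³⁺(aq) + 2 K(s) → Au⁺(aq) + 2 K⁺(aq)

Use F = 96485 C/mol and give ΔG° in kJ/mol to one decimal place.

As written, Au³⁺/Au⁺ is reduced (cathode) and K⁺/K is oxidised (anode), so E°cell = (+1.39) − (-2.91) = +4.30 V.
Balancing electrons gives n = 2.
ΔG° = −nFE° = −(2)(96485)(+4.30) = -829,771 J = -829.8 kJ/mol.

-829.8 kJ/mol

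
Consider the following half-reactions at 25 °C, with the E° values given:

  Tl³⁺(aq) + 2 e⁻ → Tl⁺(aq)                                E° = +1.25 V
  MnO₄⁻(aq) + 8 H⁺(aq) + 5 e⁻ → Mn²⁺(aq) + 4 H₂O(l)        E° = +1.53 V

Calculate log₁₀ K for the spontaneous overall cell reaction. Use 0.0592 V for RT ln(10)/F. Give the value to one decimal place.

47.3

Cathode: MnO₄⁻/Mn²⁺; anode: Tl³⁺/Tl⁺. E°cell = +0.28 V, n = 10.
log K = nE°cell / 0.0592 = (10)(+0.28) / 0.0592 = 47.3.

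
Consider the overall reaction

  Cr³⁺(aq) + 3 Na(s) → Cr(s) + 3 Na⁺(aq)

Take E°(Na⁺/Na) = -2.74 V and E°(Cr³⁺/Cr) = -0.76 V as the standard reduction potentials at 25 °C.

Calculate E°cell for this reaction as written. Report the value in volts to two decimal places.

The Cr³⁺/Cr couple has the higher reduction potential, so it is the cathode; Na⁺/Na is oxidised at the anode.
E°cell = E°(cathode) − E°(anode) = (-0.76) − (-2.74) = +1.98 V.

+1.98 V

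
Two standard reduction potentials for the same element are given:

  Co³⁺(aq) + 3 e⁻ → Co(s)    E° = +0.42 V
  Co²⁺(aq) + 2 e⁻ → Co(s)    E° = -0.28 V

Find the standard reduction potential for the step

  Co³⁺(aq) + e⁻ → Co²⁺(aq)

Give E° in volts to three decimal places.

Sequential free energies add, so n₃E°₃ = n₁E°₁ + n₂E°₂.
With n₃ = 3, and the known step contributing 2×(-0.28) V, the unknown satisfies 1·E° = 3×(+0.42) − 2×(-0.28) = +1.820.
E° = +1.820 / 1 = +1.820 V.

+1.820 V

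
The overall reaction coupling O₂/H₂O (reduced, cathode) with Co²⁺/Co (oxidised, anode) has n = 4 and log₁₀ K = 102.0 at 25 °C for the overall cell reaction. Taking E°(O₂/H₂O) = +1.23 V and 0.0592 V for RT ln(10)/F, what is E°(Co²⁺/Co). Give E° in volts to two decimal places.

-0.28 V

E°cell = (0.0592/n)·log K = (0.0592/4)(102.0) = +1.510 V.
Since O₂/H₂O is the cathode and Co²⁺/Co the anode, E°cell = E°(O₂/H₂O) − E°(Co²⁺/Co).
So E°(Co²⁺/Co) = E°(O₂/H₂O) − E°cell = (+1.23) − (+1.510) = -0.28 V.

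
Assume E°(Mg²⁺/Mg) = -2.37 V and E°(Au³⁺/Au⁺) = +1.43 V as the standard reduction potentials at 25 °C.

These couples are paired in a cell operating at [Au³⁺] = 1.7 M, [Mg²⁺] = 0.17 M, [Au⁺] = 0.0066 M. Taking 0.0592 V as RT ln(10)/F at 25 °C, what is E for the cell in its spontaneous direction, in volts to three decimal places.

Au³⁺/Au⁺ is the cathode (higher E°), Mg²⁺/Mg the anode: E°cell = +1.43 − (-2.37) = +3.80 V, n = 2.
Overall: Au³⁺(aq) + Mg(s) → Au⁺(aq) + Mg²⁺(aq)
Q = [Au⁺]·[Mg²⁺] / ([Au³⁺]); log Q = -3.180.
E = E° − (0.0592/n) log Q = +3.80 − (0.0592/2)(-3.180) = +3.894 V.

+3.894 V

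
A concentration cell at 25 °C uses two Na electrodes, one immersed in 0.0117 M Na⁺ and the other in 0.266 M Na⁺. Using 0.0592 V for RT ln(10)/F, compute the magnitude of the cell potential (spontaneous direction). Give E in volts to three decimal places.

For a concentration cell E°cell = 0. The 0.266 M side is the cathode (reduction is favoured where [Na⁺] is higher).
With n = 1, E = −(0.0592/1) log([Na⁺]ₐₙ/[Na⁺]꜀ₐₜ) = −(0.0592/1) log(0.0117/0.266) = −(0.0592/1)(-1.357) = +0.080 V.

+0.080 V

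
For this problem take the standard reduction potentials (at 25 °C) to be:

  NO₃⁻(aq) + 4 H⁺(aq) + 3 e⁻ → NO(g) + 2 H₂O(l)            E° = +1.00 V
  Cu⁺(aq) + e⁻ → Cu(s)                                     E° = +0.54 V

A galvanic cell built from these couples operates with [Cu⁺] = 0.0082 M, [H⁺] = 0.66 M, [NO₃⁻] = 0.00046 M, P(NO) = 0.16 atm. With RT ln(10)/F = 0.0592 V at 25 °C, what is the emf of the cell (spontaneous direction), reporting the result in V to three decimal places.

NO₃⁻/NO is the cathode (higher E°), Cu⁺/Cu the anode: E°cell = +1.00 − (+0.54) = +0.46 V, n = 3.
Overall: NO₃⁻(aq) + 4 H⁺(aq) + 3 Cu(s) → NO(g) + 2 H₂O(l) + 3 Cu⁺(aq)
Q = P(NO)·[Cu⁺]^3 / ([NO₃⁻]·[H⁺]^4); log Q = -2.995.
E = E° − (0.0592/n) log Q = +0.46 − (0.0592/3)(-2.995) = +0.519 V.

+0.519 V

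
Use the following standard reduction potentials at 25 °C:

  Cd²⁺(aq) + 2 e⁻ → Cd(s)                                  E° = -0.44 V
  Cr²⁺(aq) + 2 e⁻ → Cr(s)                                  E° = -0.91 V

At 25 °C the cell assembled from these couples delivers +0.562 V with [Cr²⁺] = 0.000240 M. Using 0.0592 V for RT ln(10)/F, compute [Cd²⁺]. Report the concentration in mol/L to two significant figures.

0.31 M

Cd²⁺/Cd is the cathode, Cr²⁺/Cr the anode: E°cell = +0.47 V, n = 2.
Overall reaction: Cd²⁺(aq) + Cr(s) → Cd(s) + Cr²⁺(aq); Q = [Cr²⁺]^1/[Cd²⁺]^1.
From E = E° − (0.0592/n) log Q: log Q = (E° − E)·n/0.0592 = (+0.47 − (+0.562))·2/0.0592 = -3.1081.
So 1·log[Cd²⁺] = 1·log(0.00024) − log Q = -3.6198 − (-3.1081) = -0.5117; [Cd²⁺] = 10^(-0.5117) ≈ 0.31 M.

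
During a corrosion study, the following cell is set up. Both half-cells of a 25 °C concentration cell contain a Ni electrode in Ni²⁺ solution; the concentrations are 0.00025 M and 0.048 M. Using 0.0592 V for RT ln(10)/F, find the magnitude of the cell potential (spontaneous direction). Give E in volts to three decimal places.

For a concentration cell E°cell = 0. The 0.048 M side is the cathode (reduction is favoured where [Ni²⁺] is higher).
With n = 2, E = −(0.0592/2) log([Ni²⁺]ₐₙ/[Ni²⁺]꜀ₐₜ) = −(0.0592/2) log(0.00025/0.048) = −(0.0592/2)(-2.283) = +0.068 V.

+0.068 V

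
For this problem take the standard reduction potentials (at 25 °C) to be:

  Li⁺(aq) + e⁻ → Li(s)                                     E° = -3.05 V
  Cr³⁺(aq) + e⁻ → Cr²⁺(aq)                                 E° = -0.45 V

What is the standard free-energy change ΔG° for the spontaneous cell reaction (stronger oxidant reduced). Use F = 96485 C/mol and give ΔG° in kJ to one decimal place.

-250.9 kJ

Cr³⁺/Cr²⁺ (E° = -0.45 V) is the cathode; Li⁺/Li (E° = -3.05 V) is the anode, so E°cell = +2.60 V.
Balancing electrons gives n = 1 (lcm of 1 and 1).
ΔG° = −nFE° = −(1)(96485)(+2.60) = -250,861 J = -250.9 kJ.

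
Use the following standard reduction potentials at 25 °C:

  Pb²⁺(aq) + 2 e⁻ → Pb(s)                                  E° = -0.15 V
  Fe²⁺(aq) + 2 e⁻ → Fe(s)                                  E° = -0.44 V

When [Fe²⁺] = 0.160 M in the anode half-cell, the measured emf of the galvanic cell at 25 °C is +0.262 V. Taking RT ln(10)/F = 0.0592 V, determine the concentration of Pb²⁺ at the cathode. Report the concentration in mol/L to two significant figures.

0.018 M

Pb²⁺/Pb is the cathode, Fe²⁺/Fe the anode: E°cell = +0.29 V, n = 2.
Overall reaction: Pb²⁺(aq) + Fe(s) → Pb(s) + Fe²⁺(aq); Q = [Fe²⁺]^1/[Pb²⁺]^1.
From E = E° − (0.0592/n) log Q: log Q = (E° − E)·n/0.0592 = (+0.29 − (+0.262))·2/0.0592 = 0.9459.
So 1·log[Pb²⁺] = 1·log(0.16) − log Q = -0.7959 − (0.9459) = -1.7418; [Pb²⁺] = 10^(-1.7418) ≈ 0.018 M.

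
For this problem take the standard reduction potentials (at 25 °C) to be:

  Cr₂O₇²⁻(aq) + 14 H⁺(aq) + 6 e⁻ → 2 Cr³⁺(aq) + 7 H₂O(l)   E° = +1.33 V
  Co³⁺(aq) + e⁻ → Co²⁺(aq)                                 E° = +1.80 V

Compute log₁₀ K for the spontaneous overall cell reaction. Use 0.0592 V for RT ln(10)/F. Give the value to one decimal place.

Cathode: Co³⁺/Co²⁺; anode: Cr₂O₇²⁻/Cr³⁺. E°cell = +0.47 V, n = 6.
log K = nE°cell / 0.0592 = (6)(+0.47) / 0.0592 = 47.6.

47.6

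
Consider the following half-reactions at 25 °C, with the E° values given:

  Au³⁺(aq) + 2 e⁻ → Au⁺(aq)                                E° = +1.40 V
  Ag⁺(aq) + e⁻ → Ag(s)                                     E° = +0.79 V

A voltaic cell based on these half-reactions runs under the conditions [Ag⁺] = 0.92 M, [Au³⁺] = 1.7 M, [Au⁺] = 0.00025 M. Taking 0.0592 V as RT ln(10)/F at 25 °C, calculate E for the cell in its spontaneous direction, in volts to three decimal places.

Au³⁺/Au⁺ is the cathode (higher E°), Ag⁺/Ag the anode: E°cell = +1.40 − (+0.79) = +0.61 V, n = 2.
Overall: Au³⁺(aq) + 2 Ag(s) → Au⁺(aq) + 2 Ag⁺(aq)
Q = [Au⁺]·[Ag⁺]^2 / ([Au³⁺]); log Q = -3.905.
E = E° − (0.0592/n) log Q = +0.61 − (0.0592/2)(-3.905) = +0.726 V.

+0.726 V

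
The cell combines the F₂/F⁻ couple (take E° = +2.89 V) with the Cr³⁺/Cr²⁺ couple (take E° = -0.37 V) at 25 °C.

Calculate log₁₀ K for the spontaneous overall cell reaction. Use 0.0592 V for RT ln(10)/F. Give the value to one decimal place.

Cathode: F₂/F⁻; anode: Cr³⁺/Cr²⁺. E°cell = +3.26 V, n = 2.
log K = nE°cell / 0.0592 = (2)(+3.26) / 0.0592 = 110.1.

110.1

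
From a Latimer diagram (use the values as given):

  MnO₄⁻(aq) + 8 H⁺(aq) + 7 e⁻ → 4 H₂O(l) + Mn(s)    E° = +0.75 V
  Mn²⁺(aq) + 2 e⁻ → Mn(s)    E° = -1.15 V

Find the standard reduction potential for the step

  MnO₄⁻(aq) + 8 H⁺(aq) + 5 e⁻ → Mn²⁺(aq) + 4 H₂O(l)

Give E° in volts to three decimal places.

+1.510 V

Sequential free energies add, so n₃E°₃ = n₁E°₁ + n₂E°₂.
With n₃ = 7, and the known step contributing 2×(-1.15) V, the unknown satisfies 5·E° = 7×(+0.75) − 2×(-1.15) = +7.550.
E° = +7.550 / 5 = +1.510 V.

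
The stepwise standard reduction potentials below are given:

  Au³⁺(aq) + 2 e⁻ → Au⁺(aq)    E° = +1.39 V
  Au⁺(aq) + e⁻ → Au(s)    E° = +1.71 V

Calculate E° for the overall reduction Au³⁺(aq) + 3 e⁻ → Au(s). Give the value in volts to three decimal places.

Since ΔG° = −nFE° is additive over sequential reductions, n₃E°₃ = n₁E°₁ + n₂E°₂.
E°₃ = (2×+1.39 + 1×+1.71) / 3 = (+4.490) / 3 = +1.497 V.
Simply averaging or adding the two E° values would be wrong; the electron-weighted sum is required.

+1.497 V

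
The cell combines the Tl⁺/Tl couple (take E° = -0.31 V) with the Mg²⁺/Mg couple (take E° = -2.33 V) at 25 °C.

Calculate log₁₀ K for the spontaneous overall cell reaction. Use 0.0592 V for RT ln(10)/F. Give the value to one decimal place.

Cathode: Tl⁺/Tl; anode: Mg²⁺/Mg. E°cell = +2.02 V, n = 2.
log K = nE°cell / 0.0592 = (2)(+2.02) / 0.0592 = 68.2.

68.2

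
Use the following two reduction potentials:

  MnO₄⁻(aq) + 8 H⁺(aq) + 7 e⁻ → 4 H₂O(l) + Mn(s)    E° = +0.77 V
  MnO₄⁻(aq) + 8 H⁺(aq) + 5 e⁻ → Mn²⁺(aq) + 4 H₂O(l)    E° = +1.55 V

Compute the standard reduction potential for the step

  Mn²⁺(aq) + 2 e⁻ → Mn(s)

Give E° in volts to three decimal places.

Sequential free energies add, so n₃E°₃ = n₁E°₁ + n₂E°₂.
With n₃ = 7, and the known step contributing 5×(+1.55) V, the unknown satisfies 2·E° = 7×(+0.77) − 5×(+1.55) = -2.360.
E° = -2.360 / 2 = -1.180 V.

-1.180 V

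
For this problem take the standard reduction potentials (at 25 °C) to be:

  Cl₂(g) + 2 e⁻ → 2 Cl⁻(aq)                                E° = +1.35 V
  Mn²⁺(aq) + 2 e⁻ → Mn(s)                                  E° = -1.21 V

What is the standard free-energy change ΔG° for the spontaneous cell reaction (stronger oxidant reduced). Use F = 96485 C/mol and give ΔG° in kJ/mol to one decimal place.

Cl₂/Cl⁻ (E° = +1.35 V) is the cathode; Mn²⁺/Mn (E° = -1.21 V) is the anode, so E°cell = +2.56 V.
Balancing electrons gives n = 2 (lcm of 2 and 2).
ΔG° = −nFE° = −(2)(96485)(+2.56) = -494,003 J = -494.0 kJ/mol.

-494.0 kJ/mol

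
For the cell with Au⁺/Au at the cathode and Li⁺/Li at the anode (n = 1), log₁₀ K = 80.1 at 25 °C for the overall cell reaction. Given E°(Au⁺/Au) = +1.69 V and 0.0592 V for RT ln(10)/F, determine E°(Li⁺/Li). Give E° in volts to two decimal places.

E°cell = (0.0592/n)·log K = (0.0592/1)(80.1) = +4.742 V.
Since Au⁺/Au is the cathode and Li⁺/Li the anode, E°cell = E°(Au⁺/Au) − E°(Li⁺/Li).
So E°(Li⁺/Li) = E°(Au⁺/Au) − E°cell = (+1.69) − (+4.742) = -3.05 V.

-3.05 V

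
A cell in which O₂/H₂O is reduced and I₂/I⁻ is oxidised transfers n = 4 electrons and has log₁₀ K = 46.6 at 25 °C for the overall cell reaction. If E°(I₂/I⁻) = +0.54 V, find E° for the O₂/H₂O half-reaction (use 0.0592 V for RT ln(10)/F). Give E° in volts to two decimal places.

E°cell = (0.0592/n)·log K = (0.0592/4)(46.6) = +0.690 V.
Since O₂/H₂O is the cathode and I₂/I⁻ the anode, E°cell = E°(O₂/H₂O) − E°(I₂/I⁻).
So E°(O₂/H₂O) = E°cell + E°(I₂/I⁻) = +0.690 + (+0.54) = +1.23 V.

+1.23 V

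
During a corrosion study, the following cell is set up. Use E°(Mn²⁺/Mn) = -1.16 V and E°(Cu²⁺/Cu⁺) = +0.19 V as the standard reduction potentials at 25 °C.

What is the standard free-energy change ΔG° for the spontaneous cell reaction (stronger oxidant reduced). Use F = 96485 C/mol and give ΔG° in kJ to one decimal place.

Cu²⁺/Cu⁺ (E° = +0.19 V) is the cathode; Mn²⁺/Mn (E° = -1.16 V) is the anode, so E°cell = +1.35 V.
Balancing electrons gives n = 2 (lcm of 1 and 2).
ΔG° = −nFE° = −(2)(96485)(+1.35) = -260,510 J = -260.5 kJ.

-260.5 kJ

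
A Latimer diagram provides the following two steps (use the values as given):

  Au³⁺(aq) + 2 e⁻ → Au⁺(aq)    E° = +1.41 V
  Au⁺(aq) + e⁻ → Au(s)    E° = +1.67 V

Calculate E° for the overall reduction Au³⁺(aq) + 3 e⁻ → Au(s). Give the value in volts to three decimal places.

Since ΔG° = −nFE° is additive over sequential reductions, n₃E°₃ = n₁E°₁ + n₂E°₂.
E°₃ = (2×+1.41 + 1×+1.67) / 3 = (+4.490) / 3 = +1.497 V.

+1.497 V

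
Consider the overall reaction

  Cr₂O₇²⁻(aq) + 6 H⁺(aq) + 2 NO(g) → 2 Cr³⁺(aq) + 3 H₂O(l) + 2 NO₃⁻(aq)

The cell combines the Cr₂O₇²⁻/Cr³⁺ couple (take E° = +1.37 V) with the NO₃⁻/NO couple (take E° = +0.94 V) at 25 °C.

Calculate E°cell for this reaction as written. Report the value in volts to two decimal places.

The Cr₂O₇²⁻/Cr³⁺ couple has the higher reduction potential, so it is the cathode; NO₃⁻/NO is oxidised at the anode.
E°cell = E°(cathode) − E°(anode) = (+1.37) − (+0.94) = +0.43 V.
Since E°cell > 0, the reaction is spontaneous under standard conditions.

+0.43 V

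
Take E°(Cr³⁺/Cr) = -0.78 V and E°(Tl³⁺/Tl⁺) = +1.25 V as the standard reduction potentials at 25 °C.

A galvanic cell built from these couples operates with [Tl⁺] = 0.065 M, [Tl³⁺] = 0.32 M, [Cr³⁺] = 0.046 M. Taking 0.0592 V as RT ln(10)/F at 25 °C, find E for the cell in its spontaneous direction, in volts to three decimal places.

+2.077 V

Tl³⁺/Tl⁺ is the cathode (higher E°), Cr³⁺/Cr the anode: E°cell = +1.25 − (-0.78) = +2.03 V, n = 6.
Overall: 3 Tl³⁺(aq) + 2 Cr(s) → 3 Tl⁺(aq) + 2 Cr³⁺(aq)
Q = [Tl⁺]^3·[Cr³⁺]^2 / ([Tl³⁺]^3); log Q = -4.751.
E = E° − (0.0592/n) log Q = +2.03 − (0.0592/6)(-4.751) = +2.077 V.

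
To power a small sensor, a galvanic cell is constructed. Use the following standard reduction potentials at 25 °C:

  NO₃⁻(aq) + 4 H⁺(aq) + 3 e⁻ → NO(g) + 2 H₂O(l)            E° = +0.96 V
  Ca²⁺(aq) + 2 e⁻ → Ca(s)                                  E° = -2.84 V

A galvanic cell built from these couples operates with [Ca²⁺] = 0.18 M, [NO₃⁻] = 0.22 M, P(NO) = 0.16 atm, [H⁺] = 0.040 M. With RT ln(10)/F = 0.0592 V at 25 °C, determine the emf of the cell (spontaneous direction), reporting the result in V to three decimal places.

+3.714 V

NO₃⁻/NO is the cathode (higher E°), Ca²⁺/Ca the anode: E°cell = +0.96 − (-2.84) = +3.80 V, n = 6.
Overall: 2 NO₃⁻(aq) + 8 H⁺(aq) + 3 Ca(s) → 2 NO(g) + 4 H₂O(l) + 3 Ca²⁺(aq)
Q = P(NO)^2·[Ca²⁺]^3 / ([NO₃⁻]^2·[H⁺]^8); log Q = 8.673.
E = E° − (0.0592/n) log Q = +3.80 − (0.0592/6)(8.673) = +3.714 V.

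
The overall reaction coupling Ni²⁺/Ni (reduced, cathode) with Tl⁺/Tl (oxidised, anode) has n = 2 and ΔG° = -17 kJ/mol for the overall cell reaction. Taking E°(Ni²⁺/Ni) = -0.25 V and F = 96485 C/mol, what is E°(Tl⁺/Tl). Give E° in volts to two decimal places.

-0.34 V

E°cell = −ΔG°/(nF) = −(-17×10³)/((2)(96485)) = +0.088 V.
Since Ni²⁺/Ni is the cathode and Tl⁺/Tl the anode, E°cell = E°(Ni²⁺/Ni) − E°(Tl⁺/Tl).
So E°(Tl⁺/Tl) = E°(Ni²⁺/Ni) − E°cell = (-0.25) − (+0.088) = -0.34 V.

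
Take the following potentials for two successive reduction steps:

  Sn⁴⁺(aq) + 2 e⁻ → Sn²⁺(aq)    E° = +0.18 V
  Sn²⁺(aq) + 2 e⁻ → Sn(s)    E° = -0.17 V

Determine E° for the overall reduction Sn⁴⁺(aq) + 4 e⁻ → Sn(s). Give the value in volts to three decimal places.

Standard free energies of sequential steps add: ΔG°₃ = ΔG°₁ + ΔG°₂, so n₃E°₃ = n₁E°₁ + n₂E°₂.
E°₃ = (2×+0.18 + 2×-0.17) / 4 = (+0.020) / 4 = +0.005 V.

+0.005 V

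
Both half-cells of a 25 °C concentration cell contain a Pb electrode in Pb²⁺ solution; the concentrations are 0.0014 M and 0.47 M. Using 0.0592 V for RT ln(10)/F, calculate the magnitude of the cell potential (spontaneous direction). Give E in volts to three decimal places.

+0.075 V

For a concentration cell E°cell = 0. The 0.47 M side is the cathode (reduction is favoured where [Pb²⁺] is higher).
With n = 2, E = −(0.0592/2) log([Pb²⁺]ₐₙ/[Pb²⁺]꜀ₐₜ) = −(0.0592/2) log(0.0014/0.47) = −(0.0592/2)(-2.526) = +0.075 V.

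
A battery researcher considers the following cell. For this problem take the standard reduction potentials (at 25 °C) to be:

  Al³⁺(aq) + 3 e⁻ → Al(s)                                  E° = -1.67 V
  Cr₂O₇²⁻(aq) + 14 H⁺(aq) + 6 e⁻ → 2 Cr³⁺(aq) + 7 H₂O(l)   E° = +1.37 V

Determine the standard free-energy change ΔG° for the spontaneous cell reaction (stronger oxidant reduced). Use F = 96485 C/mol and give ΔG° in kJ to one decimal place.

Cr₂O₇²⁻/Cr³⁺ (E° = +1.37 V) is the cathode; Al³⁺/Al (E° = -1.67 V) is the anode, so E°cell = +3.04 V.
Balancing electrons gives n = 6 (lcm of 6 and 3).
ΔG° = −nFE° = −(6)(96485)(+3.04) = -1,759,886 J = -1759.9 kJ.

-1759.9 kJ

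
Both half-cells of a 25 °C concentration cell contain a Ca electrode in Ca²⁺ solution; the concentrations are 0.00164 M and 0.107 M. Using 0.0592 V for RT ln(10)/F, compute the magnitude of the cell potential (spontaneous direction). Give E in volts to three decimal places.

For a concentration cell E°cell = 0. The 0.107 M side is the cathode (reduction is favoured where [Ca²⁺] is higher).
With n = 2, E = −(0.0592/2) log([Ca²⁺]ₐₙ/[Ca²⁺]꜀ₐₜ) = −(0.0592/2) log(0.00164/0.107) = −(0.0592/2)(-1.815) = +0.054 V.

+0.054 V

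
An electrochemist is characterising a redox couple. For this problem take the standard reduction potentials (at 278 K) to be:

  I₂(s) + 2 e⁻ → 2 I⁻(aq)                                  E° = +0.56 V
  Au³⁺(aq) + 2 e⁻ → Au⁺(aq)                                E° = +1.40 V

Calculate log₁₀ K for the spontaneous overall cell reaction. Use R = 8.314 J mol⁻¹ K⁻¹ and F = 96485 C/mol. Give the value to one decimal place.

30.5

Cathode: Au³⁺/Au⁺; anode: I₂/I⁻. E°cell = (+1.40) − (+0.56) = +0.84 V, with n = 2.
ΔG° = −nFE° = −RT ln K, so ln K = nFE°/(RT) = (2)(96485)(+0.84) / ((8.314)(278)) = 70.132.
log₁₀ K = 70.132 / ln 10 = 30.5.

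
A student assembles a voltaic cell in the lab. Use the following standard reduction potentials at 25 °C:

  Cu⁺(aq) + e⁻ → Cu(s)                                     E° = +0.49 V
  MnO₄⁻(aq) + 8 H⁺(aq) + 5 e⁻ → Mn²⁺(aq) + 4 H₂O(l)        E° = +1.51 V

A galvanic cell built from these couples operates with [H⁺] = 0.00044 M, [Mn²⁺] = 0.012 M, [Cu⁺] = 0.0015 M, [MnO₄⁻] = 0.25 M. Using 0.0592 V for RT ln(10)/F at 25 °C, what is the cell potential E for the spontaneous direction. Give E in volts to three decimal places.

MnO₄⁻/Mn²⁺ is the cathode (higher E°), Cu⁺/Cu the anode: E°cell = +1.51 − (+0.49) = +1.02 V, n = 5.
Overall: MnO₄⁻(aq) + 8 H⁺(aq) + 5 Cu(s) → Mn²⁺(aq) + 4 H₂O(l) + 5 Cu⁺(aq)
Q = [Mn²⁺]·[Cu⁺]^5 / ([MnO₄⁻]·[H⁺]^8); log Q = 11.414.
E = E° − (0.0592/n) log Q = +1.02 − (0.0592/5)(11.414) = +0.885 V.

+0.885 V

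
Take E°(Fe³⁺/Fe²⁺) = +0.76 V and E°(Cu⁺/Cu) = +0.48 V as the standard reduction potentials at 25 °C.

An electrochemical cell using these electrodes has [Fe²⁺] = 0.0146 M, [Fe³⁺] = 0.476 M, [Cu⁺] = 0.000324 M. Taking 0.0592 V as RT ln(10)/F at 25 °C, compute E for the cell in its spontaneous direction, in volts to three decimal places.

+0.576 V

Fe³⁺/Fe²⁺ is the cathode (higher E°), Cu⁺/Cu the anode: E°cell = +0.76 − (+0.48) = +0.28 V, n = 1.
Overall: Fe³⁺(aq) + Cu(s) → Fe²⁺(aq) + Cu⁺(aq)
Q = [Fe²⁺]·[Cu⁺] / ([Fe³⁺]); log Q = -5.003.
E = E° − (0.0592/n) log Q = +0.28 − (0.0592/1)(-5.003) = +0.576 V.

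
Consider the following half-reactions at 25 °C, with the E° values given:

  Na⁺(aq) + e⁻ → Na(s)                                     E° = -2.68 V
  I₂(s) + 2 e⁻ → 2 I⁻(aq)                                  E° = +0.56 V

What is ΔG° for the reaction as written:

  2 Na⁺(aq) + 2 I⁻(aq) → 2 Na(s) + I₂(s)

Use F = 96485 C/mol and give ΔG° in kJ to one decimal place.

+625.2 kJ

As written, Na⁺/Na is reduced (cathode) and I₂/I⁻ is oxidised (anode), so E°cell = (-2.68) − (+0.56) = -3.24 V.
Balancing electrons gives n = 2.
ΔG° = −nFE° = −(2)(96485)(-3.24) = 625,223 J = +625.2 kJ.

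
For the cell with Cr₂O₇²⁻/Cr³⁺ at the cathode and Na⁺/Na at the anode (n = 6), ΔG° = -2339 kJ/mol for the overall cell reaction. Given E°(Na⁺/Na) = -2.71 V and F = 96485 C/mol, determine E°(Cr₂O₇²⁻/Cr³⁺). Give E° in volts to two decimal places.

E°cell = −ΔG°/(nF) = −(-2339×10³)/((6)(96485)) = +4.040 V.
Since Cr₂O₇²⁻/Cr³⁺ is the cathode and Na⁺/Na the anode, E°cell = E°(Cr₂O₇²⁻/Cr³⁺) − E°(Na⁺/Na).
So E°(Cr₂O₇²⁻/Cr³⁺) = E°cell + E°(Na⁺/Na) = +4.040 + (-2.71) = +1.33 V.

+1.33 V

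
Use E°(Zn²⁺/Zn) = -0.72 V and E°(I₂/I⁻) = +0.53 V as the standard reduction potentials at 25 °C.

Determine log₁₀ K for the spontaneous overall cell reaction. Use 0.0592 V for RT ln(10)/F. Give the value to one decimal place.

Cathode: I₂/I⁻; anode: Zn²⁺/Zn. E°cell = +1.25 V, n = 2.
log K = nE°cell / 0.0592 = (2)(+1.25) / 0.0592 = 42.2.

42.2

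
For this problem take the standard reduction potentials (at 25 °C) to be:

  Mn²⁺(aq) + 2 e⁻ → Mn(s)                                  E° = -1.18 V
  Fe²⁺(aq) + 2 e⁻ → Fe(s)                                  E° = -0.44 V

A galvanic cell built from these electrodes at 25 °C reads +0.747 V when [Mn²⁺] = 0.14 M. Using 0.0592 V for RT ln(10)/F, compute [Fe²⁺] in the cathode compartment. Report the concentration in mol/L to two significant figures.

0.24 M

Fe²⁺/Fe is the cathode, Mn²⁺/Mn the anode: E°cell = +0.74 V, n = 2.
Overall reaction: Fe²⁺(aq) + Mn(s) → Fe(s) + Mn²⁺(aq); Q = [Mn²⁺]^1/[Fe²⁺]^1.
From E = E° − (0.0592/n) log Q: log Q = (E° − E)·n/0.0592 = (+0.74 − (+0.747))·2/0.0592 = -0.2365.
So 1·log[Fe²⁺] = 1·log(0.14) − log Q = -0.8539 − (-0.2365) = -0.6174; [Fe²⁺] = 10^(-0.6174) ≈ 0.24 M.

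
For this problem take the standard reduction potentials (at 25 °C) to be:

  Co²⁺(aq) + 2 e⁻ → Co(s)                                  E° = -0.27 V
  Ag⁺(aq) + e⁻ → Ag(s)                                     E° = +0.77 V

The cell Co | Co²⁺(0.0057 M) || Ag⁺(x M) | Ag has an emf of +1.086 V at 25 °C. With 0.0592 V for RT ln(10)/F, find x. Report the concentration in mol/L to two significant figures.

0.45 M

Ag⁺/Ag is the cathode, Co²⁺/Co the anode: E°cell = +1.04 V, n = 2.
Overall reaction: 2 Ag⁺(aq) + Co(s) → 2 Ag(s) + Co²⁺(aq); Q = [Co²⁺]^1/[Ag⁺]^2.
From E = E° − (0.0592/n) log Q: log Q = (E° − E)·n/0.0592 = (+1.04 − (+1.086))·2/0.0592 = -1.5541.
So 2·log[Ag⁺] = 1·log(0.0057) − log Q = -2.2441 − (-1.5541) = -0.6900; log[Ag⁺] = -0.6900 / 2 = -0.3450; [Ag⁺] = 10^(-0.3450) ≈ 0.45 M.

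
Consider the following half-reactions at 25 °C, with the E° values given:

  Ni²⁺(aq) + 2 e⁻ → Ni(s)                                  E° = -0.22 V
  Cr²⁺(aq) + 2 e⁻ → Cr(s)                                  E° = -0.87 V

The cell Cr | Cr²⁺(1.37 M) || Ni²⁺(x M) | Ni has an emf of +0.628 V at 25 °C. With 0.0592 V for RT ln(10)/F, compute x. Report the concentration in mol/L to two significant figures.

Ni²⁺/Ni is the cathode, Cr²⁺/Cr the anode: E°cell = +0.65 V, n = 2.
Overall reaction: Ni²⁺(aq) + Cr(s) → Ni(s) + Cr²⁺(aq); Q = [Cr²⁺]^1/[Ni²⁺]^1.
From E = E° − (0.0592/n) log Q: log Q = (E° − E)·n/0.0592 = (+0.65 − (+0.628))·2/0.0592 = 0.7432.
So 1·log[Ni²⁺] = 1·log(1.37) − log Q = 0.1367 − (0.7432) = -0.6065; [Ni²⁺] = 10^(-0.6065) ≈ 0.25 M.

0.25 M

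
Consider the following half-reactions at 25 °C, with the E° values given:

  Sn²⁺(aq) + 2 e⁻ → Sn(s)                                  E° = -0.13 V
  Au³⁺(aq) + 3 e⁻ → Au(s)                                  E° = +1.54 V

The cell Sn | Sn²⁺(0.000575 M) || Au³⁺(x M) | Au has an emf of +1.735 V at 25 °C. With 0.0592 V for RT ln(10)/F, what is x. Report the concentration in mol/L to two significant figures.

0.027 M

Au³⁺/Au is the cathode, Sn²⁺/Sn the anode: E°cell = +1.67 V, n = 6.
Overall reaction: 2 Au³⁺(aq) + 3 Sn(s) → 2 Au(s) + 3 Sn²⁺(aq); Q = [Sn²⁺]^3/[Au³⁺]^2.
From E = E° − (0.0592/n) log Q: log Q = (E° − E)·n/0.0592 = (+1.67 − (+1.735))·6/0.0592 = -6.5878.
So 2·log[Au³⁺] = 3·log(0.000575) − log Q = -9.7210 − (-6.5878) = -3.1332; log[Au³⁺] = -3.1332 / 2 = -1.5666; [Au³⁺] = 10^(-1.5666) ≈ 0.027 M.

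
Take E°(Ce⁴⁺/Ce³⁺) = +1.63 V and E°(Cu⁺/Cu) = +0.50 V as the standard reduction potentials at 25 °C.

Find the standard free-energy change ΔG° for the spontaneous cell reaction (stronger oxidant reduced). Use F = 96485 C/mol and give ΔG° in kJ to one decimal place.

Ce⁴⁺/Ce³⁺ (E° = +1.63 V) is the cathode; Cu⁺/Cu (E° = +0.50 V) is the anode, so E°cell = +1.13 V.
Balancing electrons gives n = 1 (lcm of 1 and 1).
ΔG° = −nFE° = −(1)(96485)(+1.13) = -109,028 J = -109.0 kJ.

-109.0 kJ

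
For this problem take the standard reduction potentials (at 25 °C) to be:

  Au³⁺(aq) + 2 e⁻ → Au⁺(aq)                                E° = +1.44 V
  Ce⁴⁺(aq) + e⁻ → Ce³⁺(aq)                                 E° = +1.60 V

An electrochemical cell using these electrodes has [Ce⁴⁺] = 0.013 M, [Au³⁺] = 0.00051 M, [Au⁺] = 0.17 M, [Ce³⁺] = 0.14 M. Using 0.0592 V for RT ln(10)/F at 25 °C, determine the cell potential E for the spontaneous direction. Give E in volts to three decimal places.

+0.174 V

Ce⁴⁺/Ce³⁺ is the cathode (higher E°), Au³⁺/Au⁺ the anode: E°cell = +1.60 − (+1.44) = +0.16 V, n = 2.
Overall: 2 Ce⁴⁺(aq) + Au⁺(aq) → 2 Ce³⁺(aq) + Au³⁺(aq)
Q = [Ce³⁺]^2·[Au³⁺] / ([Ce⁴⁺]^2·[Au⁺]); log Q = -0.459.
E = E° − (0.0592/n) log Q = +0.16 − (0.0592/2)(-0.459) = +0.174 V.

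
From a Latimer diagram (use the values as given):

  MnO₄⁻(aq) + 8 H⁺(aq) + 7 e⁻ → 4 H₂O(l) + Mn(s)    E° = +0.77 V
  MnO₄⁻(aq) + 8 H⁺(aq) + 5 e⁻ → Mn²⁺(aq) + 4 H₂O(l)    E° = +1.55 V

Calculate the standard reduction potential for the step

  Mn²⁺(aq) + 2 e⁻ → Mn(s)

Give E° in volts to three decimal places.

-1.180 V

Sequential free energies add, so n₃E°₃ = n₁E°₁ + n₂E°₂.
With n₃ = 7, and the known step contributing 5×(+1.55) V, the unknown satisfies 2·E° = 7×(+0.77) − 5×(+1.55) = -2.360.
E° = -2.360 / 2 = -1.180 V.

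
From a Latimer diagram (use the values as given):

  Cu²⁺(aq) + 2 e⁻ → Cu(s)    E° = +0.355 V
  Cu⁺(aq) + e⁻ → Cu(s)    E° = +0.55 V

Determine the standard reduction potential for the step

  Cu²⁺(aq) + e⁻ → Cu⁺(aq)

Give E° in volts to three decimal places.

+0.160 V

Sequential free energies add, so n₃E°₃ = n₁E°₁ + n₂E°₂.
With n₃ = 2, and the known step contributing 1×(+0.55) V, the unknown satisfies 1·E° = 2×(+0.355) − 1×(+0.55) = +0.160.
E° = +0.160 / 1 = +0.160 V.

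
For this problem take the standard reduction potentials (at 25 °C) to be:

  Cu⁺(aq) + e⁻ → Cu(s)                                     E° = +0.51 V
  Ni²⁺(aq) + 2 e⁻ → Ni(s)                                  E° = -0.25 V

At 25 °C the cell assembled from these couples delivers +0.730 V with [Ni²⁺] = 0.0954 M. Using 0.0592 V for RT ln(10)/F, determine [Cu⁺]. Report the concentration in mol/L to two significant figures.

Cu⁺/Cu is the cathode, Ni²⁺/Ni the anode: E°cell = +0.76 V, n = 2.
Overall reaction: 2 Cu⁺(aq) + Ni(s) → 2 Cu(s) + Ni²⁺(aq); Q = [Ni²⁺]^1/[Cu⁺]^2.
From E = E° − (0.0592/n) log Q: log Q = (E° − E)·n/0.0592 = (+0.76 − (+0.730))·2/0.0592 = 1.0135.
So 2·log[Cu⁺] = 1·log(0.0954) − log Q = -1.0205 − (1.0135) = -2.0340; log[Cu⁺] = -2.0340 / 2 = -1.0170; [Cu⁺] = 10^(-1.0170) ≈ 0.096 M.

0.096 M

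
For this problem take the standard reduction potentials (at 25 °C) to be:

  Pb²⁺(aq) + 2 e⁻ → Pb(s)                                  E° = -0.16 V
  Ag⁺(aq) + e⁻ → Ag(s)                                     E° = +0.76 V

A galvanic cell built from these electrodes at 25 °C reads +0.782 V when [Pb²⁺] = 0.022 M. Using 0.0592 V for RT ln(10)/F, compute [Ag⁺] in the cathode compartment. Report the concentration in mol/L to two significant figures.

0.00069 M

Ag⁺/Ag is the cathode, Pb²⁺/Pb the anode: E°cell = +0.92 V, n = 2.
Overall reaction: 2 Ag⁺(aq) + Pb(s) → 2 Ag(s) + Pb²⁺(aq); Q = [Pb²⁺]^1/[Ag⁺]^2.
From E = E° − (0.0592/n) log Q: log Q = (E° − E)·n/0.0592 = (+0.92 − (+0.782))·2/0.0592 = 4.6622.
So 2·log[Ag⁺] = 1·log(0.022) − log Q = -1.6576 − (4.6622) = -6.3198; log[Ag⁺] = -6.3198 / 2 = -3.1599; [Ag⁺] = 10^(-3.1599) ≈ 0.00069 M.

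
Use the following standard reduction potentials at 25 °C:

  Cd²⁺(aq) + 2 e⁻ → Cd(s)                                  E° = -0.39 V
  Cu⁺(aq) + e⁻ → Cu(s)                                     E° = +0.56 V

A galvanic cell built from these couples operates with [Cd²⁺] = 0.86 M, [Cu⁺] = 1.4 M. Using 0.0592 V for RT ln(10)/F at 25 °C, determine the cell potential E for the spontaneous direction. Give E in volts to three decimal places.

+0.961 V

Cu⁺/Cu is the cathode (higher E°), Cd²⁺/Cd the anode: E°cell = +0.56 − (-0.39) = +0.95 V, n = 2.
Overall: 2 Cu⁺(aq) + Cd(s) → 2 Cu(s) + Cd²⁺(aq)
Q = [Cd²⁺] / ([Cu⁺]^2); log Q = -0.358.
E = E° − (0.0592/n) log Q = +0.95 − (0.0592/2)(-0.358) = +0.961 V.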